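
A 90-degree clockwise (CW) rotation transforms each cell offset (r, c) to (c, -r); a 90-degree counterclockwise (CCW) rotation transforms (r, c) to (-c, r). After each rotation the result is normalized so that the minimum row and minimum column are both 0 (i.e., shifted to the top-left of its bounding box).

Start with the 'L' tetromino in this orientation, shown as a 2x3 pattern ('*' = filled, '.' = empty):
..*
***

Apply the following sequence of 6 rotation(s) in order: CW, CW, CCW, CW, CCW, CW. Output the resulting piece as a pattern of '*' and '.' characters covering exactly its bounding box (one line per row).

Answer: ***
*..

Derivation:
Start:
..*
***
After rotation 1 (CW):
*.
*.
**
After rotation 2 (CW):
***
*..
After rotation 3 (CCW):
*.
*.
**
After rotation 4 (CW):
***
*..
After rotation 5 (CCW):
*.
*.
**
After rotation 6 (CW):
***
*..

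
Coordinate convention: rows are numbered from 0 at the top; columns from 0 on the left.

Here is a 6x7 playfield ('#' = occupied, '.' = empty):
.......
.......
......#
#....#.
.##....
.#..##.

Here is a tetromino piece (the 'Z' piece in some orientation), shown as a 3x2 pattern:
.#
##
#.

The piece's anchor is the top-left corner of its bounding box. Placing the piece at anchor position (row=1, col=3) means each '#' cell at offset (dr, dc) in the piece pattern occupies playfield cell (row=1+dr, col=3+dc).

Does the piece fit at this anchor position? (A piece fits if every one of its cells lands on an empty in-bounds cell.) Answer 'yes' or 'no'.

Answer: yes

Derivation:
Check each piece cell at anchor (1, 3):
  offset (0,1) -> (1,4): empty -> OK
  offset (1,0) -> (2,3): empty -> OK
  offset (1,1) -> (2,4): empty -> OK
  offset (2,0) -> (3,3): empty -> OK
All cells valid: yes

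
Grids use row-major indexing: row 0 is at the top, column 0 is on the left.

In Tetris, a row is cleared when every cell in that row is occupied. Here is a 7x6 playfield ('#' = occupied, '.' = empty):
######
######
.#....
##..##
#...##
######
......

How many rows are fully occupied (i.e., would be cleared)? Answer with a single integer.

Answer: 3

Derivation:
Check each row:
  row 0: 0 empty cells -> FULL (clear)
  row 1: 0 empty cells -> FULL (clear)
  row 2: 5 empty cells -> not full
  row 3: 2 empty cells -> not full
  row 4: 3 empty cells -> not full
  row 5: 0 empty cells -> FULL (clear)
  row 6: 6 empty cells -> not full
Total rows cleared: 3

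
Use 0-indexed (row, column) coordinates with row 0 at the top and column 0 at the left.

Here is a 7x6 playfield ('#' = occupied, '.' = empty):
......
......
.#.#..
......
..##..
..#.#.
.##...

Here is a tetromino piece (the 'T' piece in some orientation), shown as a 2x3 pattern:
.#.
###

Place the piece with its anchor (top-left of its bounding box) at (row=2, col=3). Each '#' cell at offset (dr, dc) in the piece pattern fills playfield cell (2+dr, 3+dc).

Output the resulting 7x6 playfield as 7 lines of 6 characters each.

Fill (2+0,3+1) = (2,4)
Fill (2+1,3+0) = (3,3)
Fill (2+1,3+1) = (3,4)
Fill (2+1,3+2) = (3,5)

Answer: ......
......
.#.##.
...###
..##..
..#.#.
.##...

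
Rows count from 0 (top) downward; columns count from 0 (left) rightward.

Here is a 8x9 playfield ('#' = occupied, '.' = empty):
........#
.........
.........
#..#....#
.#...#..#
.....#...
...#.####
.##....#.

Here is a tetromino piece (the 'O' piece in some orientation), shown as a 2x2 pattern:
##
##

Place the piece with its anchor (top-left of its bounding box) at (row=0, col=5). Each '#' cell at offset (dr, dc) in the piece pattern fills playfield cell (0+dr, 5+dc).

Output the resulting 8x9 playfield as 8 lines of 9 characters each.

Answer: .....##.#
.....##..
.........
#..#....#
.#...#..#
.....#...
...#.####
.##....#.

Derivation:
Fill (0+0,5+0) = (0,5)
Fill (0+0,5+1) = (0,6)
Fill (0+1,5+0) = (1,5)
Fill (0+1,5+1) = (1,6)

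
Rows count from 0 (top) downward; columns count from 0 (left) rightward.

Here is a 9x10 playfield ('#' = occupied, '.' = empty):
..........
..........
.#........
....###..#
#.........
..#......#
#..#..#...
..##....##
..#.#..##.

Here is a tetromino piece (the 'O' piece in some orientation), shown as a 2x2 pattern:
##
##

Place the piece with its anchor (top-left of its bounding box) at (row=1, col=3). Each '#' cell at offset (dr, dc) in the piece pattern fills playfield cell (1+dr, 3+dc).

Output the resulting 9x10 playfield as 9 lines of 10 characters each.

Answer: ..........
...##.....
.#.##.....
....###..#
#.........
..#......#
#..#..#...
..##....##
..#.#..##.

Derivation:
Fill (1+0,3+0) = (1,3)
Fill (1+0,3+1) = (1,4)
Fill (1+1,3+0) = (2,3)
Fill (1+1,3+1) = (2,4)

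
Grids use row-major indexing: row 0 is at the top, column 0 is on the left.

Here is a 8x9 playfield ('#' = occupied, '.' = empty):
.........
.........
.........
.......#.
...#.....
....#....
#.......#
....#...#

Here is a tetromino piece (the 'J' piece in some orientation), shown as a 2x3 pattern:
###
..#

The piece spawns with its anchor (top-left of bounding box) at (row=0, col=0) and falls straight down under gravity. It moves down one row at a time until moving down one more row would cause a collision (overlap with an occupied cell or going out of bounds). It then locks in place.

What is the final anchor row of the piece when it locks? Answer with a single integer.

Spawn at (row=0, col=0). Try each row:
  row 0: fits
  row 1: fits
  row 2: fits
  row 3: fits
  row 4: fits
  row 5: fits
  row 6: blocked -> lock at row 5

Answer: 5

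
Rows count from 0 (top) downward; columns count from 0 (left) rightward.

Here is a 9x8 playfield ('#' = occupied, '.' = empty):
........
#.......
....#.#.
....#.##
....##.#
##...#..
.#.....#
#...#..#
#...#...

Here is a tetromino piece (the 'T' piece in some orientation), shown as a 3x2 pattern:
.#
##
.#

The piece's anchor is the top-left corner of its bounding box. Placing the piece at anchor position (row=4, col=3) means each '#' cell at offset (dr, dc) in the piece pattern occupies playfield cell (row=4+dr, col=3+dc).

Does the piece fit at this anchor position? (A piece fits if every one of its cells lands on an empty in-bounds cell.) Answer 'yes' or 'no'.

Answer: no

Derivation:
Check each piece cell at anchor (4, 3):
  offset (0,1) -> (4,4): occupied ('#') -> FAIL
  offset (1,0) -> (5,3): empty -> OK
  offset (1,1) -> (5,4): empty -> OK
  offset (2,1) -> (6,4): empty -> OK
All cells valid: no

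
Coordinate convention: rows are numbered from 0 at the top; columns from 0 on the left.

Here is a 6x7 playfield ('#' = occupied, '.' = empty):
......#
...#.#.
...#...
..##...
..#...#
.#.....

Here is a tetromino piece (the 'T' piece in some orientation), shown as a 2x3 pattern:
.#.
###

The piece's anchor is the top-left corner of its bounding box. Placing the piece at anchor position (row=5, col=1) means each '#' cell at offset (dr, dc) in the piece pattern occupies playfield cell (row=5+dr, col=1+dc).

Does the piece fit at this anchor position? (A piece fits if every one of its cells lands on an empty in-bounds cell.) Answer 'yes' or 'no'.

Check each piece cell at anchor (5, 1):
  offset (0,1) -> (5,2): empty -> OK
  offset (1,0) -> (6,1): out of bounds -> FAIL
  offset (1,1) -> (6,2): out of bounds -> FAIL
  offset (1,2) -> (6,3): out of bounds -> FAIL
All cells valid: no

Answer: no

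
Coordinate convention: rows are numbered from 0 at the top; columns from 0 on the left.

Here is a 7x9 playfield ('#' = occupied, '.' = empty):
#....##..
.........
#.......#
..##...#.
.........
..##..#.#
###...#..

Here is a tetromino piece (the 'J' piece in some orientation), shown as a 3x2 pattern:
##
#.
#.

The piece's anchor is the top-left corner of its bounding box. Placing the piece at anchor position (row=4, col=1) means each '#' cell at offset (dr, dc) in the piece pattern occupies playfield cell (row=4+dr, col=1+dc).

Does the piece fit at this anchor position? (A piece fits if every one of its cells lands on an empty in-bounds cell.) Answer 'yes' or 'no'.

Check each piece cell at anchor (4, 1):
  offset (0,0) -> (4,1): empty -> OK
  offset (0,1) -> (4,2): empty -> OK
  offset (1,0) -> (5,1): empty -> OK
  offset (2,0) -> (6,1): occupied ('#') -> FAIL
All cells valid: no

Answer: no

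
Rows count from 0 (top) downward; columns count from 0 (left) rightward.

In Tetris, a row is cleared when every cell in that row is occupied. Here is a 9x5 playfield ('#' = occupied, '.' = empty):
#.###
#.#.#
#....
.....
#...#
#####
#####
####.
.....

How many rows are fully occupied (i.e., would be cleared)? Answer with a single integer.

Check each row:
  row 0: 1 empty cell -> not full
  row 1: 2 empty cells -> not full
  row 2: 4 empty cells -> not full
  row 3: 5 empty cells -> not full
  row 4: 3 empty cells -> not full
  row 5: 0 empty cells -> FULL (clear)
  row 6: 0 empty cells -> FULL (clear)
  row 7: 1 empty cell -> not full
  row 8: 5 empty cells -> not full
Total rows cleared: 2

Answer: 2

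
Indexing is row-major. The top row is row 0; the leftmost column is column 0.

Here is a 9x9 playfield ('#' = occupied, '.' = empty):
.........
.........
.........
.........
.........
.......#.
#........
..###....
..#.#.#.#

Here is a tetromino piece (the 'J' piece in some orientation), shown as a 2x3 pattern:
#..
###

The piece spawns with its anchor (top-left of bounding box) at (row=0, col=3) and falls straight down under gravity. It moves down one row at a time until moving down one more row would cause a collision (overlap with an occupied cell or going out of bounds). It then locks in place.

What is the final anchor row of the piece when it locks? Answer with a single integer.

Spawn at (row=0, col=3). Try each row:
  row 0: fits
  row 1: fits
  row 2: fits
  row 3: fits
  row 4: fits
  row 5: fits
  row 6: blocked -> lock at row 5

Answer: 5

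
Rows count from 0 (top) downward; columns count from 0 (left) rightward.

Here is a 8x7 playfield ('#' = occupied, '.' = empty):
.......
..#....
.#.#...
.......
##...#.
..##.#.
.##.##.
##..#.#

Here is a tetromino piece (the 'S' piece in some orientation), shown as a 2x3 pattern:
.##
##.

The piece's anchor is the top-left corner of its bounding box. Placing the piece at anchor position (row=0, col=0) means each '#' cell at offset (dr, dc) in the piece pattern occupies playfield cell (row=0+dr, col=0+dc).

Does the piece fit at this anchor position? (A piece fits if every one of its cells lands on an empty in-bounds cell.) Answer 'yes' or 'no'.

Check each piece cell at anchor (0, 0):
  offset (0,1) -> (0,1): empty -> OK
  offset (0,2) -> (0,2): empty -> OK
  offset (1,0) -> (1,0): empty -> OK
  offset (1,1) -> (1,1): empty -> OK
All cells valid: yes

Answer: yes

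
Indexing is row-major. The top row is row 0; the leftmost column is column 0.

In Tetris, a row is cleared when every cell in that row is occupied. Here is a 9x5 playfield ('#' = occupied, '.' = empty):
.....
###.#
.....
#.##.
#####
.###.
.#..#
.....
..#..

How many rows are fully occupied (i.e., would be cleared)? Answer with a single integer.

Answer: 1

Derivation:
Check each row:
  row 0: 5 empty cells -> not full
  row 1: 1 empty cell -> not full
  row 2: 5 empty cells -> not full
  row 3: 2 empty cells -> not full
  row 4: 0 empty cells -> FULL (clear)
  row 5: 2 empty cells -> not full
  row 6: 3 empty cells -> not full
  row 7: 5 empty cells -> not full
  row 8: 4 empty cells -> not full
Total rows cleared: 1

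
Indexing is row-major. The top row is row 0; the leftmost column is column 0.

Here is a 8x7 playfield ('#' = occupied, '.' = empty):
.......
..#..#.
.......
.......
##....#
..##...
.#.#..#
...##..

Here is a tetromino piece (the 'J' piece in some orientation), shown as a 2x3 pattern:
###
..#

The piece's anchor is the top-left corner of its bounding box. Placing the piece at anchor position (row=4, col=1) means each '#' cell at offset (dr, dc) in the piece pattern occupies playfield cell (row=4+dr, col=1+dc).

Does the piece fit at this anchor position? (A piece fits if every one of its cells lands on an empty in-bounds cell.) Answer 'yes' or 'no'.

Answer: no

Derivation:
Check each piece cell at anchor (4, 1):
  offset (0,0) -> (4,1): occupied ('#') -> FAIL
  offset (0,1) -> (4,2): empty -> OK
  offset (0,2) -> (4,3): empty -> OK
  offset (1,2) -> (5,3): occupied ('#') -> FAIL
All cells valid: no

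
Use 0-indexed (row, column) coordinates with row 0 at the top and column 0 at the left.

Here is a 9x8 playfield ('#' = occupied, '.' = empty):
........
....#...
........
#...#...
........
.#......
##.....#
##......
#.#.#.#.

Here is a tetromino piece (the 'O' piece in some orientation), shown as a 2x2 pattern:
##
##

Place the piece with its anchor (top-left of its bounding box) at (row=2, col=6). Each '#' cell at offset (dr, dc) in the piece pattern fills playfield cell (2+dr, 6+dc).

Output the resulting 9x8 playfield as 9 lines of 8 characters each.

Answer: ........
....#...
......##
#...#.##
........
.#......
##.....#
##......
#.#.#.#.

Derivation:
Fill (2+0,6+0) = (2,6)
Fill (2+0,6+1) = (2,7)
Fill (2+1,6+0) = (3,6)
Fill (2+1,6+1) = (3,7)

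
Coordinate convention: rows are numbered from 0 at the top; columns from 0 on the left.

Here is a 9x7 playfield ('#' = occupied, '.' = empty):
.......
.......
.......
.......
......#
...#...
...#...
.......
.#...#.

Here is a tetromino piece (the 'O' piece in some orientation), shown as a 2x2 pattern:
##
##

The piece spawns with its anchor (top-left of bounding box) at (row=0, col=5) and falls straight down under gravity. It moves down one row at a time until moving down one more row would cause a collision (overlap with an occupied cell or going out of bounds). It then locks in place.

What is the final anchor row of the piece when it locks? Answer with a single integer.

Answer: 2

Derivation:
Spawn at (row=0, col=5). Try each row:
  row 0: fits
  row 1: fits
  row 2: fits
  row 3: blocked -> lock at row 2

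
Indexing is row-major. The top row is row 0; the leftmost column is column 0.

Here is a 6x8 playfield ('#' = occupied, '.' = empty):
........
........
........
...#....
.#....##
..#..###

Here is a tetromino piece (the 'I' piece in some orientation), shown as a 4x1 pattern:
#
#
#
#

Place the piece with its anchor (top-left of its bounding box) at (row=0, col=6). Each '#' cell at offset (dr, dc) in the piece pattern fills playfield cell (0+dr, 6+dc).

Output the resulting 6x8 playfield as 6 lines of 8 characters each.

Fill (0+0,6+0) = (0,6)
Fill (0+1,6+0) = (1,6)
Fill (0+2,6+0) = (2,6)
Fill (0+3,6+0) = (3,6)

Answer: ......#.
......#.
......#.
...#..#.
.#....##
..#..###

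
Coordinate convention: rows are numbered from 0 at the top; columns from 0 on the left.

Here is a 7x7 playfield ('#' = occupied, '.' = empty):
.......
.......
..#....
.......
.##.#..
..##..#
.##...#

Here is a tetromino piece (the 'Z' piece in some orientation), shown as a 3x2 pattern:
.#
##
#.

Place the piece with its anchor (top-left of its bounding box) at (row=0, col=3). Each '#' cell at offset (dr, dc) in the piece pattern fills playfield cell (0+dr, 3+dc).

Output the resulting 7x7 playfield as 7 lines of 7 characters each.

Answer: ....#..
...##..
..##...
.......
.##.#..
..##..#
.##...#

Derivation:
Fill (0+0,3+1) = (0,4)
Fill (0+1,3+0) = (1,3)
Fill (0+1,3+1) = (1,4)
Fill (0+2,3+0) = (2,3)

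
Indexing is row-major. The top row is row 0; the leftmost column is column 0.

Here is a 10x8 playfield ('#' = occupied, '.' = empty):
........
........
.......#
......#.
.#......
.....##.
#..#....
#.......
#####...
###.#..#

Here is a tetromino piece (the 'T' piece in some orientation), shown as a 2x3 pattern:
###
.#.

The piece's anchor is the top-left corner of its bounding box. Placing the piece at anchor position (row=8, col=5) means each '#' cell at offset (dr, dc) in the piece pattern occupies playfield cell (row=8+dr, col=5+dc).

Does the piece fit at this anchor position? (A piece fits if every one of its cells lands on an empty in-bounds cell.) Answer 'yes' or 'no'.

Answer: yes

Derivation:
Check each piece cell at anchor (8, 5):
  offset (0,0) -> (8,5): empty -> OK
  offset (0,1) -> (8,6): empty -> OK
  offset (0,2) -> (8,7): empty -> OK
  offset (1,1) -> (9,6): empty -> OK
All cells valid: yes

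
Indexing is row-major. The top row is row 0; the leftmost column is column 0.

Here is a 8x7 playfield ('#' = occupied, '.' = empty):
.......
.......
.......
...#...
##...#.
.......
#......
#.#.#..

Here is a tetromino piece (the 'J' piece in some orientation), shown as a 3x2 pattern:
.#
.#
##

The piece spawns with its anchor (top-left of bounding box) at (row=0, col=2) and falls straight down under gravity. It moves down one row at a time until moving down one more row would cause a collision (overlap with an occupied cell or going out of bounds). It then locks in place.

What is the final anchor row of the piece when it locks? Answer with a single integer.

Answer: 0

Derivation:
Spawn at (row=0, col=2). Try each row:
  row 0: fits
  row 1: blocked -> lock at row 0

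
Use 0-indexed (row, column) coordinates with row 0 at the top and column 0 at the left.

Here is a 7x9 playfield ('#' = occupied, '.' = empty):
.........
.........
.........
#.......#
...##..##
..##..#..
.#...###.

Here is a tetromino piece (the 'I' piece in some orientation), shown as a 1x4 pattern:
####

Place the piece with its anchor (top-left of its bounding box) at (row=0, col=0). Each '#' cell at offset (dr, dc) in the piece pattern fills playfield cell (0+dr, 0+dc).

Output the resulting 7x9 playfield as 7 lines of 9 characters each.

Answer: ####.....
.........
.........
#.......#
...##..##
..##..#..
.#...###.

Derivation:
Fill (0+0,0+0) = (0,0)
Fill (0+0,0+1) = (0,1)
Fill (0+0,0+2) = (0,2)
Fill (0+0,0+3) = (0,3)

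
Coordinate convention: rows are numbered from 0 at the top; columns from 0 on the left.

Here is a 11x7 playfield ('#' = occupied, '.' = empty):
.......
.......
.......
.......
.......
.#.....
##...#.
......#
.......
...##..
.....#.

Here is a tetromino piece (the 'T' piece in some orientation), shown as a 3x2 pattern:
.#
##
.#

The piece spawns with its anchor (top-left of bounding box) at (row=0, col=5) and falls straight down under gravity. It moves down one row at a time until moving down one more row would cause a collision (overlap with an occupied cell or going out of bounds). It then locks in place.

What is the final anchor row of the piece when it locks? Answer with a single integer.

Spawn at (row=0, col=5). Try each row:
  row 0: fits
  row 1: fits
  row 2: fits
  row 3: fits
  row 4: fits
  row 5: blocked -> lock at row 4

Answer: 4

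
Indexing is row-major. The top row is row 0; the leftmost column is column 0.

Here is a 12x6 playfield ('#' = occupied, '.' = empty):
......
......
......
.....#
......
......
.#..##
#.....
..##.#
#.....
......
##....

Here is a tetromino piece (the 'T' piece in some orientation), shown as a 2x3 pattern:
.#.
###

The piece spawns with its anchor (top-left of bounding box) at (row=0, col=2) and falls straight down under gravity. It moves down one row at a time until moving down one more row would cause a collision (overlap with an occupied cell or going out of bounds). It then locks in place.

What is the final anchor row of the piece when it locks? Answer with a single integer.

Answer: 4

Derivation:
Spawn at (row=0, col=2). Try each row:
  row 0: fits
  row 1: fits
  row 2: fits
  row 3: fits
  row 4: fits
  row 5: blocked -> lock at row 4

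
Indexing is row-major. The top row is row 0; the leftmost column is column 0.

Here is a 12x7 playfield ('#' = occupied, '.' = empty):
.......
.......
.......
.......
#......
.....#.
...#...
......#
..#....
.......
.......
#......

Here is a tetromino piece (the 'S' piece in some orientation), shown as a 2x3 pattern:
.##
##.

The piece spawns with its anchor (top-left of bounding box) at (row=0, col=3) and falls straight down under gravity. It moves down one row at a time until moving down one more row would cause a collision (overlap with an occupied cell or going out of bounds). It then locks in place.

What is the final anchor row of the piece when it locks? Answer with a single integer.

Spawn at (row=0, col=3). Try each row:
  row 0: fits
  row 1: fits
  row 2: fits
  row 3: fits
  row 4: fits
  row 5: blocked -> lock at row 4

Answer: 4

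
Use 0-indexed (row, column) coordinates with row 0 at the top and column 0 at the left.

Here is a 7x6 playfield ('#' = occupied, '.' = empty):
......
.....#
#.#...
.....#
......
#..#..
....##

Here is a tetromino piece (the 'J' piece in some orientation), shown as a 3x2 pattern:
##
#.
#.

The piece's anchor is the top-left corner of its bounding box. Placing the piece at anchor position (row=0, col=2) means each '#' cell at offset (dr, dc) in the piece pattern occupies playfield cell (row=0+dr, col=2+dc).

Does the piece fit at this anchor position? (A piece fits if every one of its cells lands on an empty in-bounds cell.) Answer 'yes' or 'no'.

Answer: no

Derivation:
Check each piece cell at anchor (0, 2):
  offset (0,0) -> (0,2): empty -> OK
  offset (0,1) -> (0,3): empty -> OK
  offset (1,0) -> (1,2): empty -> OK
  offset (2,0) -> (2,2): occupied ('#') -> FAIL
All cells valid: no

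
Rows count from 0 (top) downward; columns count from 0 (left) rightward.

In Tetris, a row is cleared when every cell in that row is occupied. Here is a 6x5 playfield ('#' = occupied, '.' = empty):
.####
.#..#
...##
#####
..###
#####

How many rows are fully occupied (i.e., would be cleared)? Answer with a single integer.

Answer: 2

Derivation:
Check each row:
  row 0: 1 empty cell -> not full
  row 1: 3 empty cells -> not full
  row 2: 3 empty cells -> not full
  row 3: 0 empty cells -> FULL (clear)
  row 4: 2 empty cells -> not full
  row 5: 0 empty cells -> FULL (clear)
Total rows cleared: 2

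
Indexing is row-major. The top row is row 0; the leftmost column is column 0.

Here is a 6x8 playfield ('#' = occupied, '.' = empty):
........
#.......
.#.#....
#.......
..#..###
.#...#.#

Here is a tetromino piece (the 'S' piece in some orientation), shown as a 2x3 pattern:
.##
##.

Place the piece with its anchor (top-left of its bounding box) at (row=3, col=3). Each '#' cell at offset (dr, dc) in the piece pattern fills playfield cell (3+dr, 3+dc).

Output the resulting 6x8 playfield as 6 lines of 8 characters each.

Fill (3+0,3+1) = (3,4)
Fill (3+0,3+2) = (3,5)
Fill (3+1,3+0) = (4,3)
Fill (3+1,3+1) = (4,4)

Answer: ........
#.......
.#.#....
#...##..
..######
.#...#.#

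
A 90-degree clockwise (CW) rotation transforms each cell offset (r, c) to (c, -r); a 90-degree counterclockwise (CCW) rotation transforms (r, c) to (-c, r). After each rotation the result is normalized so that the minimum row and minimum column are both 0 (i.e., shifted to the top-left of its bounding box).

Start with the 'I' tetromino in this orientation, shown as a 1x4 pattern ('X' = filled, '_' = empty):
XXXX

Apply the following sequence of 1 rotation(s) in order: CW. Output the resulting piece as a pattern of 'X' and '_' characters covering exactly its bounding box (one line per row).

Start:
XXXX
After rotation 1 (CW):
X
X
X
X

Answer: X
X
X
X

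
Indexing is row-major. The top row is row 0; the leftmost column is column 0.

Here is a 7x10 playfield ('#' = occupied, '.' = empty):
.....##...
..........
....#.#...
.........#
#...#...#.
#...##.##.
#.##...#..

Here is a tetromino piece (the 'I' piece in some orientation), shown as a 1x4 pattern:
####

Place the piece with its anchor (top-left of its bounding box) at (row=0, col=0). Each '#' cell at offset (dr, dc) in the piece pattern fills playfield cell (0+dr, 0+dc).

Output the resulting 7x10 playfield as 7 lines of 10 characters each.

Answer: ####.##...
..........
....#.#...
.........#
#...#...#.
#...##.##.
#.##...#..

Derivation:
Fill (0+0,0+0) = (0,0)
Fill (0+0,0+1) = (0,1)
Fill (0+0,0+2) = (0,2)
Fill (0+0,0+3) = (0,3)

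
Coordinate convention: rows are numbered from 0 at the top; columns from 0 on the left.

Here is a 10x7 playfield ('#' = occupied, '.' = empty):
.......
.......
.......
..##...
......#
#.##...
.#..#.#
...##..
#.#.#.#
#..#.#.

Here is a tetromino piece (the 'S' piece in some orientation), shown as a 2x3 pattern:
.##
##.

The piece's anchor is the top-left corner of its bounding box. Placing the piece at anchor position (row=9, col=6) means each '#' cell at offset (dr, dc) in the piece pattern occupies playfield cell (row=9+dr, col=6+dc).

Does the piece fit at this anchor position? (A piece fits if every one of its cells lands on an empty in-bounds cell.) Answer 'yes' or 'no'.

Check each piece cell at anchor (9, 6):
  offset (0,1) -> (9,7): out of bounds -> FAIL
  offset (0,2) -> (9,8): out of bounds -> FAIL
  offset (1,0) -> (10,6): out of bounds -> FAIL
  offset (1,1) -> (10,7): out of bounds -> FAIL
All cells valid: no

Answer: no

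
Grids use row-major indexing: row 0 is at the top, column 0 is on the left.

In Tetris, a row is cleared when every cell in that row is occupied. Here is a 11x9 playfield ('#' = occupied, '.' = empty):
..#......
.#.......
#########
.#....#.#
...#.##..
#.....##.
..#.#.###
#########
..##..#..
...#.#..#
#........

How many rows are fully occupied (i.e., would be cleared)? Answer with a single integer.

Check each row:
  row 0: 8 empty cells -> not full
  row 1: 8 empty cells -> not full
  row 2: 0 empty cells -> FULL (clear)
  row 3: 6 empty cells -> not full
  row 4: 6 empty cells -> not full
  row 5: 6 empty cells -> not full
  row 6: 4 empty cells -> not full
  row 7: 0 empty cells -> FULL (clear)
  row 8: 6 empty cells -> not full
  row 9: 6 empty cells -> not full
  row 10: 8 empty cells -> not full
Total rows cleared: 2

Answer: 2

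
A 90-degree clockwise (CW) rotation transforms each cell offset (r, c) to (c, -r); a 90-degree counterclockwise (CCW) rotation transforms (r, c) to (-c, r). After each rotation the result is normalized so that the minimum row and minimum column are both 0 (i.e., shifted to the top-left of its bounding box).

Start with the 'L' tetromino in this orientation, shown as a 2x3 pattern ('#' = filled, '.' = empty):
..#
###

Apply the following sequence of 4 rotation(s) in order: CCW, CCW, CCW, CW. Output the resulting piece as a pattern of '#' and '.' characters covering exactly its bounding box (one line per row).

Start:
..#
###
After rotation 1 (CCW):
##
.#
.#
After rotation 2 (CCW):
###
#..
After rotation 3 (CCW):
#.
#.
##
After rotation 4 (CW):
###
#..

Answer: ###
#..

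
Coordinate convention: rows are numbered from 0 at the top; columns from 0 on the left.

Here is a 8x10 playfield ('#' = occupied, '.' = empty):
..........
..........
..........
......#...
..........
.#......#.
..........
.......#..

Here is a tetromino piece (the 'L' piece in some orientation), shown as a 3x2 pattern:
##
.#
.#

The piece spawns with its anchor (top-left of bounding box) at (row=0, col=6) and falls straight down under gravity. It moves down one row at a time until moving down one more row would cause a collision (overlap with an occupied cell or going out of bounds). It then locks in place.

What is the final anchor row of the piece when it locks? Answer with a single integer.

Spawn at (row=0, col=6). Try each row:
  row 0: fits
  row 1: fits
  row 2: fits
  row 3: blocked -> lock at row 2

Answer: 2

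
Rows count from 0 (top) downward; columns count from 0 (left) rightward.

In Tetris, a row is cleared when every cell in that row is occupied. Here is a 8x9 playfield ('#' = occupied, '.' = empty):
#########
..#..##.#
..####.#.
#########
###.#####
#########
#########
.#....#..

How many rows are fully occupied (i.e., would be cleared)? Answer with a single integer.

Check each row:
  row 0: 0 empty cells -> FULL (clear)
  row 1: 5 empty cells -> not full
  row 2: 4 empty cells -> not full
  row 3: 0 empty cells -> FULL (clear)
  row 4: 1 empty cell -> not full
  row 5: 0 empty cells -> FULL (clear)
  row 6: 0 empty cells -> FULL (clear)
  row 7: 7 empty cells -> not full
Total rows cleared: 4

Answer: 4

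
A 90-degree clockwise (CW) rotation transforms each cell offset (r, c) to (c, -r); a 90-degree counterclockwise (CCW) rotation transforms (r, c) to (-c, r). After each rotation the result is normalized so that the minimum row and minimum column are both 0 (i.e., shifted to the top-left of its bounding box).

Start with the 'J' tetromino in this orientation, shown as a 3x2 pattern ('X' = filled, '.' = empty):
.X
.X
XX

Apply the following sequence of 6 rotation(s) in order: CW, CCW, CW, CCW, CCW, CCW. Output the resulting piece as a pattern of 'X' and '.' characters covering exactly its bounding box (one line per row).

Answer: XX
X.
X.

Derivation:
Start:
.X
.X
XX
After rotation 1 (CW):
X..
XXX
After rotation 2 (CCW):
.X
.X
XX
After rotation 3 (CW):
X..
XXX
After rotation 4 (CCW):
.X
.X
XX
After rotation 5 (CCW):
XXX
..X
After rotation 6 (CCW):
XX
X.
X.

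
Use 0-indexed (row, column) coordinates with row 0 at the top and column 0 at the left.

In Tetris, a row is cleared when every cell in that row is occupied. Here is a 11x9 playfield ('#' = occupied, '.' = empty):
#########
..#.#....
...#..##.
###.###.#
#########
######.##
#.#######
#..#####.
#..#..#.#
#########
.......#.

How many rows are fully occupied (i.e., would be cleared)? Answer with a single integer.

Answer: 3

Derivation:
Check each row:
  row 0: 0 empty cells -> FULL (clear)
  row 1: 7 empty cells -> not full
  row 2: 6 empty cells -> not full
  row 3: 2 empty cells -> not full
  row 4: 0 empty cells -> FULL (clear)
  row 5: 1 empty cell -> not full
  row 6: 1 empty cell -> not full
  row 7: 3 empty cells -> not full
  row 8: 5 empty cells -> not full
  row 9: 0 empty cells -> FULL (clear)
  row 10: 8 empty cells -> not full
Total rows cleared: 3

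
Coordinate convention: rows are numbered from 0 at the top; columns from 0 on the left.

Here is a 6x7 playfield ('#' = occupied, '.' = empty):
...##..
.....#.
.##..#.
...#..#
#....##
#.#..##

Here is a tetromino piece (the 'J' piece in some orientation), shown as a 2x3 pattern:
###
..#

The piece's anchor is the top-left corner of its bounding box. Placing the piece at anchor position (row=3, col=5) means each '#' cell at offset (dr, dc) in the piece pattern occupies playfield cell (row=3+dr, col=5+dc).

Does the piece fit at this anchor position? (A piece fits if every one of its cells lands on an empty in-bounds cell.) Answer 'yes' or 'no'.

Check each piece cell at anchor (3, 5):
  offset (0,0) -> (3,5): empty -> OK
  offset (0,1) -> (3,6): occupied ('#') -> FAIL
  offset (0,2) -> (3,7): out of bounds -> FAIL
  offset (1,2) -> (4,7): out of bounds -> FAIL
All cells valid: no

Answer: no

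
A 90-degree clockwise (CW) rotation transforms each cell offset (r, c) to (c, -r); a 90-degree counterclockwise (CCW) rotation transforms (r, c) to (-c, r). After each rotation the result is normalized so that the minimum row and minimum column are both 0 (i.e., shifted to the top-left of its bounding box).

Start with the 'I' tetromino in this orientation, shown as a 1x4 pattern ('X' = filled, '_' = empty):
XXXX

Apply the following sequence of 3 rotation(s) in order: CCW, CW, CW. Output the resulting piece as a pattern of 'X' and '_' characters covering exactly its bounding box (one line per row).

Answer: X
X
X
X

Derivation:
Start:
XXXX
After rotation 1 (CCW):
X
X
X
X
After rotation 2 (CW):
XXXX
After rotation 3 (CW):
X
X
X
X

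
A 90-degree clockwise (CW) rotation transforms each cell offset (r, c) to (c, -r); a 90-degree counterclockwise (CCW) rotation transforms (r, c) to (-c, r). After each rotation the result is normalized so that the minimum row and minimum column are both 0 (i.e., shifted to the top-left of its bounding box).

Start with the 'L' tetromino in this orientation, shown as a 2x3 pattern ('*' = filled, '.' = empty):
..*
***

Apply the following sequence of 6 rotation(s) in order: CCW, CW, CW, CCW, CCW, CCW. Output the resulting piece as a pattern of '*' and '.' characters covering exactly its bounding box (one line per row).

Start:
..*
***
After rotation 1 (CCW):
**
.*
.*
After rotation 2 (CW):
..*
***
After rotation 3 (CW):
*.
*.
**
After rotation 4 (CCW):
..*
***
After rotation 5 (CCW):
**
.*
.*
After rotation 6 (CCW):
***
*..

Answer: ***
*..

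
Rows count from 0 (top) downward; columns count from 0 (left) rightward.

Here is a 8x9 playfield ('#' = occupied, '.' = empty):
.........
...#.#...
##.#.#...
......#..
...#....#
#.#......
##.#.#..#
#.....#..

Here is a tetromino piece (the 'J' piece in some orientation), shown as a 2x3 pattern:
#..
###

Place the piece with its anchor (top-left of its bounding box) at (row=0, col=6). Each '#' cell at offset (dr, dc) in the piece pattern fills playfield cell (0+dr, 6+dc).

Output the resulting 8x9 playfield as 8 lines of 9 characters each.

Answer: ......#..
...#.####
##.#.#...
......#..
...#....#
#.#......
##.#.#..#
#.....#..

Derivation:
Fill (0+0,6+0) = (0,6)
Fill (0+1,6+0) = (1,6)
Fill (0+1,6+1) = (1,7)
Fill (0+1,6+2) = (1,8)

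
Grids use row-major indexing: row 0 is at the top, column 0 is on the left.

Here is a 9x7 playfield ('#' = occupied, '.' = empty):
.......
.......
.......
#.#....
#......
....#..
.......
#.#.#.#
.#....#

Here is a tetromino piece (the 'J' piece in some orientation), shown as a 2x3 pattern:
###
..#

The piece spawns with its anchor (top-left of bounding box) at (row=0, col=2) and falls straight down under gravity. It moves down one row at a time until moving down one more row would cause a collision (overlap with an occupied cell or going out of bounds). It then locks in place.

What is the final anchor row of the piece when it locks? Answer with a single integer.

Spawn at (row=0, col=2). Try each row:
  row 0: fits
  row 1: fits
  row 2: fits
  row 3: blocked -> lock at row 2

Answer: 2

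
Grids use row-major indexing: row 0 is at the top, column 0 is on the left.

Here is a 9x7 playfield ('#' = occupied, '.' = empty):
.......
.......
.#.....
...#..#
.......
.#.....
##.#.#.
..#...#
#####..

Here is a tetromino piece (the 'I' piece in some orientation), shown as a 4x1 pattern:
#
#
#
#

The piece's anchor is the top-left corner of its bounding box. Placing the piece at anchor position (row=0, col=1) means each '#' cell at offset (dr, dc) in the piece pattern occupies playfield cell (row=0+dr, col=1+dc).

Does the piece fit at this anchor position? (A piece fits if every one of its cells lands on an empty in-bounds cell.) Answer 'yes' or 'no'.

Answer: no

Derivation:
Check each piece cell at anchor (0, 1):
  offset (0,0) -> (0,1): empty -> OK
  offset (1,0) -> (1,1): empty -> OK
  offset (2,0) -> (2,1): occupied ('#') -> FAIL
  offset (3,0) -> (3,1): empty -> OK
All cells valid: no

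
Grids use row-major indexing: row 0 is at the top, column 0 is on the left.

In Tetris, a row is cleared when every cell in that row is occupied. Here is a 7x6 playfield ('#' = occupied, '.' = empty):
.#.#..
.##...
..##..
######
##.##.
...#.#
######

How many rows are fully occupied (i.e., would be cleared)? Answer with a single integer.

Answer: 2

Derivation:
Check each row:
  row 0: 4 empty cells -> not full
  row 1: 4 empty cells -> not full
  row 2: 4 empty cells -> not full
  row 3: 0 empty cells -> FULL (clear)
  row 4: 2 empty cells -> not full
  row 5: 4 empty cells -> not full
  row 6: 0 empty cells -> FULL (clear)
Total rows cleared: 2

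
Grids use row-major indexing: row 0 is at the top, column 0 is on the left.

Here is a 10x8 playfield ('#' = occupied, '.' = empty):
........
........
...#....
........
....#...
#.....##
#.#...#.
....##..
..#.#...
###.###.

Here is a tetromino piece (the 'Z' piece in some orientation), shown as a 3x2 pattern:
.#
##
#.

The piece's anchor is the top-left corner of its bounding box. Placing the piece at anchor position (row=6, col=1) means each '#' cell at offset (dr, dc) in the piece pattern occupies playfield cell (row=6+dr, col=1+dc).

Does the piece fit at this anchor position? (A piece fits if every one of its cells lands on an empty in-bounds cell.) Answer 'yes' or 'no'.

Check each piece cell at anchor (6, 1):
  offset (0,1) -> (6,2): occupied ('#') -> FAIL
  offset (1,0) -> (7,1): empty -> OK
  offset (1,1) -> (7,2): empty -> OK
  offset (2,0) -> (8,1): empty -> OK
All cells valid: no

Answer: no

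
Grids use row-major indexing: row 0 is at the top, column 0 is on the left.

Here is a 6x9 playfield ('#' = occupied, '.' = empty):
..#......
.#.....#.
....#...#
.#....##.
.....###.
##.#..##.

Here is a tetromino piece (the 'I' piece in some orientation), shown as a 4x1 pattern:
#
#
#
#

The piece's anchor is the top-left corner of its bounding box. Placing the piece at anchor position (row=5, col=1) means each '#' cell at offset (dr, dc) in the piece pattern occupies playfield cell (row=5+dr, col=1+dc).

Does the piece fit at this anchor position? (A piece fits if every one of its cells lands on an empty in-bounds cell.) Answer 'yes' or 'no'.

Check each piece cell at anchor (5, 1):
  offset (0,0) -> (5,1): occupied ('#') -> FAIL
  offset (1,0) -> (6,1): out of bounds -> FAIL
  offset (2,0) -> (7,1): out of bounds -> FAIL
  offset (3,0) -> (8,1): out of bounds -> FAIL
All cells valid: no

Answer: no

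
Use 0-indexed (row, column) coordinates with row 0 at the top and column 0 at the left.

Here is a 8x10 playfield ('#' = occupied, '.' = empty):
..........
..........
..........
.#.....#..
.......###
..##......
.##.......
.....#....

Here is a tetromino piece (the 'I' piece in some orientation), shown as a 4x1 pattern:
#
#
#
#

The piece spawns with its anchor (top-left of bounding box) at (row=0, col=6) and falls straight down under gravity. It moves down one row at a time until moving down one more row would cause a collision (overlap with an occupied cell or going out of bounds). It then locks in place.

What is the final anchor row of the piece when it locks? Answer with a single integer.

Spawn at (row=0, col=6). Try each row:
  row 0: fits
  row 1: fits
  row 2: fits
  row 3: fits
  row 4: fits
  row 5: blocked -> lock at row 4

Answer: 4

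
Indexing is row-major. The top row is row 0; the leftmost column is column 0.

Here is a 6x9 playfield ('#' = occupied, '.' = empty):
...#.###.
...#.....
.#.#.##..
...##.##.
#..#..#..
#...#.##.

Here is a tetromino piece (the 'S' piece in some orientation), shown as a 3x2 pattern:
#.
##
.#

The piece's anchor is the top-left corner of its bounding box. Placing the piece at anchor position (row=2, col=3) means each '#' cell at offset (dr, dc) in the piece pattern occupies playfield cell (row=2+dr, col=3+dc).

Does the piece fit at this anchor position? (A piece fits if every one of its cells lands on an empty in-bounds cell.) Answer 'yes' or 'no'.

Answer: no

Derivation:
Check each piece cell at anchor (2, 3):
  offset (0,0) -> (2,3): occupied ('#') -> FAIL
  offset (1,0) -> (3,3): occupied ('#') -> FAIL
  offset (1,1) -> (3,4): occupied ('#') -> FAIL
  offset (2,1) -> (4,4): empty -> OK
All cells valid: no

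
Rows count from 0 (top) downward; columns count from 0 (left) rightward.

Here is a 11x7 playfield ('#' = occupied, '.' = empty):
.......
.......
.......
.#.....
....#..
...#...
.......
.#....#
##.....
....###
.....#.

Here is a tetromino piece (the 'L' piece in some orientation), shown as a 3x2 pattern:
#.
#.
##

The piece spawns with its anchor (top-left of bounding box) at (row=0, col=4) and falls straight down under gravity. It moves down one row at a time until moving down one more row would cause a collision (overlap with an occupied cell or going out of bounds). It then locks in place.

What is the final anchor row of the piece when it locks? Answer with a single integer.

Answer: 1

Derivation:
Spawn at (row=0, col=4). Try each row:
  row 0: fits
  row 1: fits
  row 2: blocked -> lock at row 1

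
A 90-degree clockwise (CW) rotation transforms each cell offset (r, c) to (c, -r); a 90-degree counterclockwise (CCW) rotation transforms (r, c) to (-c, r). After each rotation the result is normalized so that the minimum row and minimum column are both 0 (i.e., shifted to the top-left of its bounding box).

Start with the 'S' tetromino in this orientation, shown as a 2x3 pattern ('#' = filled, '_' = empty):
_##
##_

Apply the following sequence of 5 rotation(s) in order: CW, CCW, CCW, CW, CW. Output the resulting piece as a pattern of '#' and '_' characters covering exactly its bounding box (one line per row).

Start:
_##
##_
After rotation 1 (CW):
#_
##
_#
After rotation 2 (CCW):
_##
##_
After rotation 3 (CCW):
#_
##
_#
After rotation 4 (CW):
_##
##_
After rotation 5 (CW):
#_
##
_#

Answer: #_
##
_#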